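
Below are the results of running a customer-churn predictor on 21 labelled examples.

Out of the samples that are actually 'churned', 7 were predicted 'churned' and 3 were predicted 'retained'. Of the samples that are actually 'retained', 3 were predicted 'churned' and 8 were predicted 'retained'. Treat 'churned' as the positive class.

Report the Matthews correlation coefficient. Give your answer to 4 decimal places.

0.4273

MCC = (TP·TN − FP·FN) / √((TP+FP)(TP+FN)(TN+FP)(TN+FN))
Numerator = 7·8 − 3·3 = 47
Denominator = √(10·10·11·11) = √12100 = 110.0000
MCC = 47 / 110.0000 = 0.4273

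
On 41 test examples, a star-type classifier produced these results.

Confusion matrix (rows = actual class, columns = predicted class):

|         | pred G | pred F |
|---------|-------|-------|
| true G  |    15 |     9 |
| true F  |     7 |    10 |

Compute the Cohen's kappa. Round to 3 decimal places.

Observed agreement pₒ = trace/N = 25/41 = 0.6098
Expected agreement pₑ = Σ (rowᵢ·colᵢ)/N² = (24·22 + 17·19)/41² = 0.5062
κ = (pₒ − pₑ)/(1 − pₑ) = (0.6098 − 0.5062)/(1 − 0.5062) = 0.210

0.210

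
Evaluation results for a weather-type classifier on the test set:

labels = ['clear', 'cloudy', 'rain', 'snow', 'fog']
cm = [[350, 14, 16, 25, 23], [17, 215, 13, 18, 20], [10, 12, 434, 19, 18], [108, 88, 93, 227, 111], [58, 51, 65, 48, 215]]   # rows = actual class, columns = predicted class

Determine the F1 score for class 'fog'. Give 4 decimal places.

0.5218

F1 score = 2·TP/(2·TP+FP+FN).
fog: TP=215, FP=23+20+18+111=172, FN=58+51+65+48=222 → 430/824 = 0.52184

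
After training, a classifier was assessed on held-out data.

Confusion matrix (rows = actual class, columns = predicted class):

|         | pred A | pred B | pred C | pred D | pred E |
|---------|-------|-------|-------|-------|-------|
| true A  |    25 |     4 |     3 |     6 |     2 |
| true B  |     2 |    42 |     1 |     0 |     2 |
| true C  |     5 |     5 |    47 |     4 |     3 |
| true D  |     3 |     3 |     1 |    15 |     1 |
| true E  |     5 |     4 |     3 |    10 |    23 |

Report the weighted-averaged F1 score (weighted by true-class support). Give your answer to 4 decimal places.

0.6954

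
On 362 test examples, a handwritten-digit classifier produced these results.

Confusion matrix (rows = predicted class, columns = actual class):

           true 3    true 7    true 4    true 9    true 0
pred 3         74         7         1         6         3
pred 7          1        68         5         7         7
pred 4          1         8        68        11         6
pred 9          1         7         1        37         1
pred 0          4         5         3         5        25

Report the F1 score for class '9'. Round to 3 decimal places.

0.655

F1 score = 2·TP/(2·TP+FP+FN).
9: TP=37, FP=1+7+1+1=10, FN=6+7+11+5=29 → 74/113 = 0.6549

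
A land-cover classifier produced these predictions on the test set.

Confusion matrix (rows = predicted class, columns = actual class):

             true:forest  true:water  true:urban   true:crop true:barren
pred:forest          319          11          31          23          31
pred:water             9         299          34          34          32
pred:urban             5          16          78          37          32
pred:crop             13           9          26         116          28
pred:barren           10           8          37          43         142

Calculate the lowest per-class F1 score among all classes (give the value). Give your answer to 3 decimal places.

0.417

Per-class F1 score (2·TP/(2·TP+FP+FN)):
  forest: TP=319, FP=11+31+23+31=96, FN=9+5+13+10=37 → 638/771 = 0.8275
  water: TP=299, FP=9+34+34+32=109, FN=11+16+9+8=44 → 598/751 = 0.7963
  urban: TP=78, FP=5+16+37+32=90, FN=31+34+26+37=128 → 156/374 = 0.4171
  crop: TP=116, FP=13+9+26+28=76, FN=23+34+37+43=137 → 232/445 = 0.5213
  barren: TP=142, FP=10+8+37+43=98, FN=31+32+32+28=123 → 284/505 = 0.5624
Lowest is class 'urban' with F1 score = 0.417.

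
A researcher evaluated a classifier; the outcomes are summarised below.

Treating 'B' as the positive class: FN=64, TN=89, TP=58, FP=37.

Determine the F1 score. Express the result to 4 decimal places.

0.5346

Precision = TP/(TP+FP) = 58/95 = 0.6105
Recall = TP/(TP+FN) = 58/122 = 0.4754
F1 = 2·TP/(2·TP+FP+FN) = 116/217 = 0.5346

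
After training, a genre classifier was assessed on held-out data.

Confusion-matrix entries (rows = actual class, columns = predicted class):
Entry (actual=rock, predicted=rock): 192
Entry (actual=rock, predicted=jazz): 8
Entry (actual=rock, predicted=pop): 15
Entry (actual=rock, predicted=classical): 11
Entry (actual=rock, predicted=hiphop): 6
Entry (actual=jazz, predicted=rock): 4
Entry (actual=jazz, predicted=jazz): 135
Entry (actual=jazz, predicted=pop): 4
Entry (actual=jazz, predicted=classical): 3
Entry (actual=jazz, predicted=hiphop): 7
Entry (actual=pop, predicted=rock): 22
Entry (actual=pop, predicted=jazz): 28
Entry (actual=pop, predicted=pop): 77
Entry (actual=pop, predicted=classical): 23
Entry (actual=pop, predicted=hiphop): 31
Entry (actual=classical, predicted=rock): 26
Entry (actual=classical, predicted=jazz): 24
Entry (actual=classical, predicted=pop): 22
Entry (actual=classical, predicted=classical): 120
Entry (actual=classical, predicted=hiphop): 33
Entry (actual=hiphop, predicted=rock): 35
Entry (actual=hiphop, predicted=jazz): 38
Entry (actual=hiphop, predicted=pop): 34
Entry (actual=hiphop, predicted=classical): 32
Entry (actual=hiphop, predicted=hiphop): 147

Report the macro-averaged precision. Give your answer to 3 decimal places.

0.613

Per-class precision (TP/(TP+FP)):
  rock: TP=192, FP=4+22+26+35=87 → 192/279 = 0.6882
  jazz: TP=135, FP=8+28+24+38=98 → 135/233 = 0.5794
  pop: TP=77, FP=15+4+22+34=75 → 77/152 = 0.5066
  classical: TP=120, FP=11+3+23+32=69 → 120/189 = 0.6349
  hiphop: TP=147, FP=6+7+31+33=77 → 147/224 = 0.6563
Macro-precision = mean = (0.6882 + 0.5794 + 0.5066 + 0.6349 + 0.6563) / 5 = 0.613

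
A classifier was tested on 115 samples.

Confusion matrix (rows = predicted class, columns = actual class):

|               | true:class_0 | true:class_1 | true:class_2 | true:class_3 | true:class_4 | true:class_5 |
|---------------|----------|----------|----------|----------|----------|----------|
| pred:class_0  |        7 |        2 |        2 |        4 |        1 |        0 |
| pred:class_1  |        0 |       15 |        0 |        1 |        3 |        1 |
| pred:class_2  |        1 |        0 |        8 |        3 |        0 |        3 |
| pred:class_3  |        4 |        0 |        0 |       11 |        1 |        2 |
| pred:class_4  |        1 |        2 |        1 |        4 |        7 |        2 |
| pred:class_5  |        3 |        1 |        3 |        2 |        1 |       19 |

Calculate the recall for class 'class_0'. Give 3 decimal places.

Take TP from the diagonal, FP from the rest of the 'class_0' prediction marginal, FN from the rest of the 'class_0' actual marginal.
recall = TP/(TP+FN).
class_0: TP=7, FN=0+1+4+1+3=9 → 7/16 = 0.4375

0.438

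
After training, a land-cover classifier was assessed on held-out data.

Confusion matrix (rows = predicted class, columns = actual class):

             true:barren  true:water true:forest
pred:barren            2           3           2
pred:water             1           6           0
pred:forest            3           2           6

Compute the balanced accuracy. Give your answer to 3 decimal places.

0.543

Balanced accuracy = mean of per-class recall.
  barren: recall = 2/6 = 0.3333
  water: recall = 6/11 = 0.5455
  forest: recall = 6/8 = 0.7500
Mean = (0.3333 + 0.5455 + 0.7500) / 3 = 0.543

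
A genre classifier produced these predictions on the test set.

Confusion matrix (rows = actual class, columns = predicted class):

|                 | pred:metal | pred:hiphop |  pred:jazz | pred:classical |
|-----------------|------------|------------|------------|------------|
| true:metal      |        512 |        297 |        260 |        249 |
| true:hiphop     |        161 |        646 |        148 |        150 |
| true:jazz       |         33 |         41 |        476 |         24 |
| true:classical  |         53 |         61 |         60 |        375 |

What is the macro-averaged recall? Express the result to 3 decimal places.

0.621

Per-class recall (TP/(TP+FN)):
  metal: TP=512, FN=297+260+249=806 → 512/1318 = 0.3885
  hiphop: TP=646, FN=161+148+150=459 → 646/1105 = 0.5846
  jazz: TP=476, FN=33+41+24=98 → 476/574 = 0.8293
  classical: TP=375, FN=53+61+60=174 → 375/549 = 0.6831
Macro-recall = mean = (0.3885 + 0.5846 + 0.8293 + 0.6831) / 4 = 0.621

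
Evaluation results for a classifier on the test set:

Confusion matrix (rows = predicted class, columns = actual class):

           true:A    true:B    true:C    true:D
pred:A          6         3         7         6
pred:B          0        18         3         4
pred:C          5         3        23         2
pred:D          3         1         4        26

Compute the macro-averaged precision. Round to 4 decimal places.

Per-class precision (TP/(TP+FP)):
  A: TP=6, FP=3+7+6=16 → 6/22 = 0.27273
  B: TP=18, FP=0+3+4=7 → 18/25 = 0.72000
  C: TP=23, FP=5+3+2=10 → 23/33 = 0.69697
  D: TP=26, FP=3+1+4=8 → 26/34 = 0.76471
Macro-precision = mean = (0.27273 + 0.72000 + 0.69697 + 0.76471) / 4 = 0.6136

0.6136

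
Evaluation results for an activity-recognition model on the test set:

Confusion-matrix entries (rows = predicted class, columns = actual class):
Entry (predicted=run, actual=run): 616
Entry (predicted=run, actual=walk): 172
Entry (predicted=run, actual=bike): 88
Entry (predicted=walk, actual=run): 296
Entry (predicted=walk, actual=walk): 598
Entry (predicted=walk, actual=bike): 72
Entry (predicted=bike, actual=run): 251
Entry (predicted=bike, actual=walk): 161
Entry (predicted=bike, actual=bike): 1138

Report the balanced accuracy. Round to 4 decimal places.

0.6829

Balanced accuracy = mean of per-class recall.
  run: recall = 616/1163 = 0.52966
  walk: recall = 598/931 = 0.64232
  bike: recall = 1138/1298 = 0.87673
Mean = (0.52966 + 0.64232 + 0.87673) / 3 = 0.6829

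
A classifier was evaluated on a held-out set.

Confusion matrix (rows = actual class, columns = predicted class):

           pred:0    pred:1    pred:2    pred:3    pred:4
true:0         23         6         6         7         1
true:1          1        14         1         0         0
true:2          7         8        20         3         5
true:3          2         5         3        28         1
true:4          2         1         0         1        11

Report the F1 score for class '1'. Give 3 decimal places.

0.560

One-vs-rest for '1': TP = diagonal; FP = other classes predicted '1'; FN = '1' predicted as other.
F1 score = 2·TP/(2·TP+FP+FN).
1: TP=14, FP=6+8+5+1=20, FN=1+1+0+0=2 → 28/50 = 0.5600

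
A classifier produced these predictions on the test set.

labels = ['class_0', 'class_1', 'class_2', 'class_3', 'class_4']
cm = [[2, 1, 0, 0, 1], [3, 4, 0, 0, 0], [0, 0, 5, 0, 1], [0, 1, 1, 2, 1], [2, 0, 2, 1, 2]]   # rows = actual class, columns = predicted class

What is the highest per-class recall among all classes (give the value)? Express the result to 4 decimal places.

Per-class recall (TP/(TP+FN)):
  class_0: TP=2, FN=1+0+0+1=2 → 2/4 = 0.50000
  class_1: TP=4, FN=3+0+0+0=3 → 4/7 = 0.57143
  class_2: TP=5, FN=0+0+0+1=1 → 5/6 = 0.83333
  class_3: TP=2, FN=0+1+1+1=3 → 2/5 = 0.40000
  class_4: TP=2, FN=2+0+2+1=5 → 2/7 = 0.28571
Highest is class 'class_2' with recall = 0.8333.

0.8333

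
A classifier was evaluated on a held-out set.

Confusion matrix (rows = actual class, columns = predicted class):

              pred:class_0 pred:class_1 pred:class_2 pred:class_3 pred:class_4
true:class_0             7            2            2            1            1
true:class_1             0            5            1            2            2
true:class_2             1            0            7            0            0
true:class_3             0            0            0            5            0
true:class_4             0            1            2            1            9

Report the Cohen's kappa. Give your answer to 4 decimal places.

0.5917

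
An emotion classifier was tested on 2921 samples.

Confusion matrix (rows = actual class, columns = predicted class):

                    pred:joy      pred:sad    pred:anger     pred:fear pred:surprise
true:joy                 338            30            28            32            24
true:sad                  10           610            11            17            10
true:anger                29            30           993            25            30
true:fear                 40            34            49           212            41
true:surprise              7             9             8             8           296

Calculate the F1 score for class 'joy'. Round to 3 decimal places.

Treat 'joy' as positive and all other classes as negative.
F1 score = 2·TP/(2·TP+FP+FN).
joy: TP=338, FP=10+29+40+7=86, FN=30+28+32+24=114 → 676/876 = 0.7717

0.772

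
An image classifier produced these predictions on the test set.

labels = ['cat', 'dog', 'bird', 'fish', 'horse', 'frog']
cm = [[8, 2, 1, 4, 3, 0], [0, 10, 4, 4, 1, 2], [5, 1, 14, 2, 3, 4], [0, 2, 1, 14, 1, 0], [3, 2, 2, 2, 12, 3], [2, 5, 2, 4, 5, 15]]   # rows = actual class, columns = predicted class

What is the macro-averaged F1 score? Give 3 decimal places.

0.506

Per-class F1 score (2·TP/(2·TP+FP+FN)):
  cat: TP=8, FP=0+5+0+3+2=10, FN=2+1+4+3+0=10 → 16/36 = 0.4444
  dog: TP=10, FP=2+1+2+2+5=12, FN=0+4+4+1+2=11 → 20/43 = 0.4651
  bird: TP=14, FP=1+4+1+2+2=10, FN=5+1+2+3+4=15 → 28/53 = 0.5283
  fish: TP=14, FP=4+4+2+2+4=16, FN=0+2+1+1+0=4 → 28/48 = 0.5833
  horse: TP=12, FP=3+1+3+1+5=13, FN=3+2+2+2+3=12 → 24/49 = 0.4898
  frog: TP=15, FP=0+2+4+0+3=9, FN=2+5+2+4+5=18 → 30/57 = 0.5263
Macro-F1 score = mean = (0.4444 + 0.4651 + 0.5283 + 0.5833 + 0.4898 + 0.5263) / 6 = 0.506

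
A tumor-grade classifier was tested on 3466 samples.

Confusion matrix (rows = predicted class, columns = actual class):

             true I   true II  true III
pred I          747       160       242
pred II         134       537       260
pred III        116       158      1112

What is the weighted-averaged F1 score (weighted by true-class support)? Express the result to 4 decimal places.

Per-class F1 score (2·TP/(2·TP+FP+FN)):
  I: TP=747, FP=160+242=402, FN=134+116=250 → 1494/2146 = 0.69618
  II: TP=537, FP=134+260=394, FN=160+158=318 → 1074/1786 = 0.60134
  III: TP=1112, FP=116+158=274, FN=242+260=502 → 2224/3000 = 0.74133
Weighted-F1 score = Σ (supportᵢ/N)·F1 scoreᵢ with N=3466: (997/3466)·0.69618 + (855/3466)·0.60134 + (1614/3466)·0.74133 = 0.6938

0.6938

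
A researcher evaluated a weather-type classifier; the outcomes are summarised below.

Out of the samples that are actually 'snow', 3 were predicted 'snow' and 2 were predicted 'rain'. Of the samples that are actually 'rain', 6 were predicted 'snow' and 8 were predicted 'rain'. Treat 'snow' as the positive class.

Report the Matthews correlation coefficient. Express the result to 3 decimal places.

0.151

MCC = (TP·TN − FP·FN) / √((TP+FP)(TP+FN)(TN+FP)(TN+FN))
Numerator = 3·8 − 6·2 = 12
Denominator = √(9·5·14·10) = √6300 = 79.3725
MCC = 12 / 79.3725 = 0.151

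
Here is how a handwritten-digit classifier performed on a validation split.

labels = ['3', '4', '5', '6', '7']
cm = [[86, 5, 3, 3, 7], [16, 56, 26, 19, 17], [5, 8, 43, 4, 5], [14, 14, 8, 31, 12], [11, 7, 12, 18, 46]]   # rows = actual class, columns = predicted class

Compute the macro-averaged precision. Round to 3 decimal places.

Per-class precision (TP/(TP+FP)):
  3: TP=86, FP=16+5+14+11=46 → 86/132 = 0.6515
  4: TP=56, FP=5+8+14+7=34 → 56/90 = 0.6222
  5: TP=43, FP=3+26+8+12=49 → 43/92 = 0.4674
  6: TP=31, FP=3+19+4+18=44 → 31/75 = 0.4133
  7: TP=46, FP=7+17+5+12=41 → 46/87 = 0.5287
Macro-precision = mean = (0.6515 + 0.6222 + 0.4674 + 0.4133 + 0.5287) / 5 = 0.537

0.537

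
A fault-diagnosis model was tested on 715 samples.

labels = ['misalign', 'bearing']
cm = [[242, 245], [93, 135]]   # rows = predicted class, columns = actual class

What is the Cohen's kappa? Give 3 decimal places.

0.076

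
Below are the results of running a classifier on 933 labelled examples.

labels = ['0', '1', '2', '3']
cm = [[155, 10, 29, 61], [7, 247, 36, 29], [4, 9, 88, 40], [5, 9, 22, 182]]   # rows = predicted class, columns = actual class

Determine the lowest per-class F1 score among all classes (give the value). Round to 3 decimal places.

Per-class F1 score (2·TP/(2·TP+FP+FN)):
  0: TP=155, FP=10+29+61=100, FN=7+4+5=16 → 310/426 = 0.7277
  1: TP=247, FP=7+36+29=72, FN=10+9+9=28 → 494/594 = 0.8316
  2: TP=88, FP=4+9+40=53, FN=29+36+22=87 → 176/316 = 0.5570
  3: TP=182, FP=5+9+22=36, FN=61+29+40=130 → 364/530 = 0.6868
Lowest is class '2' with F1 score = 0.557.

0.557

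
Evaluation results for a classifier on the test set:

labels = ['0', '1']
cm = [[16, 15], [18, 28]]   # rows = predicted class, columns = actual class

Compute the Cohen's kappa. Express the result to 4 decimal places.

0.1229

Observed agreement pₒ = trace/N = 44/77 = 0.57143
Expected agreement pₑ = Σ (rowᵢ·colᵢ)/N² = (34·31 + 43·46)/77² = 0.51138
κ = (pₒ − pₑ)/(1 − pₑ) = (0.57143 − 0.51138)/(1 − 0.51138) = 0.1229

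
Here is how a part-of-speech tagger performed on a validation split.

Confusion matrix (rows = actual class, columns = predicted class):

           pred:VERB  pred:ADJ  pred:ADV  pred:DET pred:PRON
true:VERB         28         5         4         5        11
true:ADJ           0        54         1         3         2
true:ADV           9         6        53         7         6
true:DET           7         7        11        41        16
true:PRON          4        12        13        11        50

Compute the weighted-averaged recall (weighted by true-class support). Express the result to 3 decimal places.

Per-class recall (TP/(TP+FN)):
  VERB: TP=28, FN=5+4+5+11=25 → 28/53 = 0.5283
  ADJ: TP=54, FN=0+1+3+2=6 → 54/60 = 0.9000
  ADV: TP=53, FN=9+6+7+6=28 → 53/81 = 0.6543
  DET: TP=41, FN=7+7+11+16=41 → 41/82 = 0.5000
  PRON: TP=50, FN=4+12+13+11=40 → 50/90 = 0.5556
Weighted-recall = Σ (supportᵢ/N)·recallᵢ with N=366: (53/366)·0.5283 + (60/366)·0.9000 + (81/366)·0.6543 + (82/366)·0.5000 + (90/366)·0.5556 = 0.617

0.617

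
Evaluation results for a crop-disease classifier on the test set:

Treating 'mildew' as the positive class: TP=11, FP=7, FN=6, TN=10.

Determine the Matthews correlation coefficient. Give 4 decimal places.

0.2357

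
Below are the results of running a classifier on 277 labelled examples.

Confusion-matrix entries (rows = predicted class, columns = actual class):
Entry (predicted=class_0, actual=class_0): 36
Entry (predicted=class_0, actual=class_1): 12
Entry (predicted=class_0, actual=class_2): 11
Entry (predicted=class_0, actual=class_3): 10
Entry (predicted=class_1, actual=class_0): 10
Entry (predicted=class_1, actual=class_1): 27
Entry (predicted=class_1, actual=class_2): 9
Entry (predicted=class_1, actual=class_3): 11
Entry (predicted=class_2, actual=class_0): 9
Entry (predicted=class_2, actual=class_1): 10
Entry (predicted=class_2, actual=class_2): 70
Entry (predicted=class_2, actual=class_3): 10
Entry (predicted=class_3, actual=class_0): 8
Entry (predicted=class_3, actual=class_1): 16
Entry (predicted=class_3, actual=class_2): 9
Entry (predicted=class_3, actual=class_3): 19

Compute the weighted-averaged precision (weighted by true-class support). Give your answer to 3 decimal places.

0.548

Per-class precision (TP/(TP+FP)):
  class_0: TP=36, FP=12+11+10=33 → 36/69 = 0.5217
  class_1: TP=27, FP=10+9+11=30 → 27/57 = 0.4737
  class_2: TP=70, FP=9+10+10=29 → 70/99 = 0.7071
  class_3: TP=19, FP=8+16+9=33 → 19/52 = 0.3654
Weighted-precision = Σ (supportᵢ/N)·precisionᵢ with N=277: (63/277)·0.5217 + (65/277)·0.4737 + (99/277)·0.7071 + (50/277)·0.3654 = 0.548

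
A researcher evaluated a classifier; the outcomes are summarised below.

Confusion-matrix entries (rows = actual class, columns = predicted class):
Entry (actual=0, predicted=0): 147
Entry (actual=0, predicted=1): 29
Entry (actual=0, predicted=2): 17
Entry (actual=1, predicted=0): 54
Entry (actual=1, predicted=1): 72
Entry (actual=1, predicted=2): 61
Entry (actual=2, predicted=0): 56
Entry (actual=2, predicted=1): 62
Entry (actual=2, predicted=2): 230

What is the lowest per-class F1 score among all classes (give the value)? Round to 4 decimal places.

0.4114

Per-class F1 score (2·TP/(2·TP+FP+FN)):
  0: TP=147, FP=54+56=110, FN=29+17=46 → 294/450 = 0.65333
  1: TP=72, FP=29+62=91, FN=54+61=115 → 144/350 = 0.41143
  2: TP=230, FP=17+61=78, FN=56+62=118 → 460/656 = 0.70122
Lowest is class '1' with F1 score = 0.4114.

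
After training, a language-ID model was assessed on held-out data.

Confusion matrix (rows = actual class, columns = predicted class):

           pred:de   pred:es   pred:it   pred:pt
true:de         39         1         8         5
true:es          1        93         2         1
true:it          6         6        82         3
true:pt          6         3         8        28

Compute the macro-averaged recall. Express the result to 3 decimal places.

0.791

Per-class recall (TP/(TP+FN)):
  de: TP=39, FN=1+8+5=14 → 39/53 = 0.7358
  es: TP=93, FN=1+2+1=4 → 93/97 = 0.9588
  it: TP=82, FN=6+6+3=15 → 82/97 = 0.8454
  pt: TP=28, FN=6+3+8=17 → 28/45 = 0.6222
Macro-recall = mean = (0.7358 + 0.9588 + 0.8454 + 0.6222) / 4 = 0.791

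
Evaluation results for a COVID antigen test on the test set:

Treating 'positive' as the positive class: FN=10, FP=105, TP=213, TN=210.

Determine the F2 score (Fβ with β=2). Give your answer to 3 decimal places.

Fβ = (1+β²)·TP / ((1+β²)·TP + β²·FN + FP), with β²=4
= 5·213 / (5·213 + 4·10 + 105) = 0.880

0.880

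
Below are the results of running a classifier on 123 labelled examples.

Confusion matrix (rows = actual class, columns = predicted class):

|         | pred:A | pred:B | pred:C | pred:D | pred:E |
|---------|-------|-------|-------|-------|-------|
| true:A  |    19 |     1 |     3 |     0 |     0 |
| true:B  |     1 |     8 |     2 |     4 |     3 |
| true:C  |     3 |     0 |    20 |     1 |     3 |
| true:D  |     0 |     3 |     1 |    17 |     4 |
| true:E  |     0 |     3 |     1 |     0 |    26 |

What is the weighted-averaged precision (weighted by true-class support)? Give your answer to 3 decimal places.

0.728

Per-class precision (TP/(TP+FP)):
  A: TP=19, FP=1+3+0+0=4 → 19/23 = 0.8261
  B: TP=8, FP=1+0+3+3=7 → 8/15 = 0.5333
  C: TP=20, FP=3+2+1+1=7 → 20/27 = 0.7407
  D: TP=17, FP=0+4+1+0=5 → 17/22 = 0.7727
  E: TP=26, FP=0+3+3+4=10 → 26/36 = 0.7222
Weighted-precision = Σ (supportᵢ/N)·precisionᵢ with N=123: (23/123)·0.8261 + (18/123)·0.5333 + (27/123)·0.7407 + (25/123)·0.7727 + (30/123)·0.7222 = 0.728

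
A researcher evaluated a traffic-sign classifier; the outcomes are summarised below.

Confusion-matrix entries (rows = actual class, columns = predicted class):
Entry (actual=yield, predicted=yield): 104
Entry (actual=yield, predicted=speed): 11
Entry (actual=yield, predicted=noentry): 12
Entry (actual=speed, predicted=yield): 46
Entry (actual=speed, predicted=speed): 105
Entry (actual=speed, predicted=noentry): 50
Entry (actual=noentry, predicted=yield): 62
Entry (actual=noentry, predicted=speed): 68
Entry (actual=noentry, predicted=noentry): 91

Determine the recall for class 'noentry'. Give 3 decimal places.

0.412

recall = TP/(TP+FN).
noentry: TP=91, FN=62+68=130 → 91/221 = 0.4118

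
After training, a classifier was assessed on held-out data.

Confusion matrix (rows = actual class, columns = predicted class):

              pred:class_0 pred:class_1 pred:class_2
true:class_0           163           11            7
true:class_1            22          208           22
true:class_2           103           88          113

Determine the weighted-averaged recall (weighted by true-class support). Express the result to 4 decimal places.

0.6567

Per-class recall (TP/(TP+FN)):
  class_0: TP=163, FN=11+7=18 → 163/181 = 0.90055
  class_1: TP=208, FN=22+22=44 → 208/252 = 0.82540
  class_2: TP=113, FN=103+88=191 → 113/304 = 0.37171
Weighted-recall = Σ (supportᵢ/N)·recallᵢ with N=737: (181/737)·0.90055 + (252/737)·0.82540 + (304/737)·0.37171 = 0.6567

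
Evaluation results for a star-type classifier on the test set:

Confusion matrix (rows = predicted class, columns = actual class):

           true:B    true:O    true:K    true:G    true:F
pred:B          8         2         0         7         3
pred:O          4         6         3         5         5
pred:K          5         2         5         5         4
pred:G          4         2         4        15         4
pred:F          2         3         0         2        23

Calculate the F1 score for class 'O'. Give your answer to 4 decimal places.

0.3158

One-vs-rest for 'O': TP = diagonal; FP = other classes predicted 'O'; FN = 'O' predicted as other.
F1 score = 2·TP/(2·TP+FP+FN).
O: TP=6, FP=4+3+5+5=17, FN=2+2+2+3=9 → 12/38 = 0.31579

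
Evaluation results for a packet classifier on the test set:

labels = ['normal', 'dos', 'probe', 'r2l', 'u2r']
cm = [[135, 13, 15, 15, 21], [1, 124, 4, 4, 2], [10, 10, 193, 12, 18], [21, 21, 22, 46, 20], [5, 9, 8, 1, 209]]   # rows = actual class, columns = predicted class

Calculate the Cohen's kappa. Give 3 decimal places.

Observed agreement pₒ = trace/N = 707/939 = 0.7529
Expected agreement pₑ = Σ (rowᵢ·colᵢ)/N² = (199·172 + 135·177 + 243·242 + 130·78 + 232·270)/939² = 0.2152
κ = (pₒ − pₑ)/(1 − pₑ) = (0.7529 − 0.2152)/(1 − 0.2152) = 0.685

0.685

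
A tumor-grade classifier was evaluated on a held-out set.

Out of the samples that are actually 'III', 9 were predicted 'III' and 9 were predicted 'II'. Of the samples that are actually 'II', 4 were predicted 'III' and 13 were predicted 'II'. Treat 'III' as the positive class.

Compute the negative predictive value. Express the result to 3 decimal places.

NPV = TN/(TN+FN) = 13/(13+9) = 0.591

0.591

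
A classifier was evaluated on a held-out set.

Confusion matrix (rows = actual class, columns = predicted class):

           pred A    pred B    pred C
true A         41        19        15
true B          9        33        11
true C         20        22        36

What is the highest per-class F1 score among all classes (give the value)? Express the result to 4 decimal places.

0.5655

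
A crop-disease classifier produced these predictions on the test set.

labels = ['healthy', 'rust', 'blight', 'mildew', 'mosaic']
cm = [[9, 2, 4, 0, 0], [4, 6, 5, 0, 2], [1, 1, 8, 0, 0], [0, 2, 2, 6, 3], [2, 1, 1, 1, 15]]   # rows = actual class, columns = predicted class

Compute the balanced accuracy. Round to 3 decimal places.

0.593

Balanced accuracy = mean of per-class recall.
  healthy: recall = 9/15 = 0.6000
  rust: recall = 6/17 = 0.3529
  blight: recall = 8/10 = 0.8000
  mildew: recall = 6/13 = 0.4615
  mosaic: recall = 15/20 = 0.7500
Mean = (0.6000 + 0.3529 + 0.8000 + 0.4615 + 0.7500) / 5 = 0.593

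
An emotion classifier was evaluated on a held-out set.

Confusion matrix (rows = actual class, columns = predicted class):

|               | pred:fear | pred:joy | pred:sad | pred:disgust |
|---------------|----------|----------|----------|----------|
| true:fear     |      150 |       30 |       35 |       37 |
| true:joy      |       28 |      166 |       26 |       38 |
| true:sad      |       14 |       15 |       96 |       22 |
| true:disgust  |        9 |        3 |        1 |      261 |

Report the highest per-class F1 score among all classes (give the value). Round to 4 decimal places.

Per-class F1 score (2·TP/(2·TP+FP+FN)):
  fear: TP=150, FP=28+14+9=51, FN=30+35+37=102 → 300/453 = 0.66225
  joy: TP=166, FP=30+15+3=48, FN=28+26+38=92 → 332/472 = 0.70339
  sad: TP=96, FP=35+26+1=62, FN=14+15+22=51 → 192/305 = 0.62951
  disgust: TP=261, FP=37+38+22=97, FN=9+3+1=13 → 522/632 = 0.82595
Highest is class 'disgust' with F1 score = 0.8259.

0.8259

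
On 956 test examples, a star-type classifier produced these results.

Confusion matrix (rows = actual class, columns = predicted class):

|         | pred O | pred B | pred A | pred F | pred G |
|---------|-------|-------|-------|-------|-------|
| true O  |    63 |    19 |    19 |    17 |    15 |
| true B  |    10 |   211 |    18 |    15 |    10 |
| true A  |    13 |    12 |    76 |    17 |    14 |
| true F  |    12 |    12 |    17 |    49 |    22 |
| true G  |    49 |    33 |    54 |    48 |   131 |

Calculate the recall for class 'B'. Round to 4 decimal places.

One-vs-rest for 'B': TP = diagonal; FP = other classes predicted 'B'; FN = 'B' predicted as other.
recall = TP/(TP+FN).
B: TP=211, FN=10+18+15+10=53 → 211/264 = 0.79924

0.7992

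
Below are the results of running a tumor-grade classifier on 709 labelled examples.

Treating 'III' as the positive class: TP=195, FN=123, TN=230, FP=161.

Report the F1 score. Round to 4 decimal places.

Precision = TP/(TP+FP) = 195/356 = 0.5478
Recall = TP/(TP+FN) = 195/318 = 0.6132
F1 = 2·TP/(2·TP+FP+FN) = 390/674 = 0.5786

0.5786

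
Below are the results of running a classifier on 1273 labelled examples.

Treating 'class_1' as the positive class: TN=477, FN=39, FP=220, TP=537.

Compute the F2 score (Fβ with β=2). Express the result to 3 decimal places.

Fβ = (1+β²)·TP / ((1+β²)·TP + β²·FN + FP), with β²=4
= 5·537 / (5·537 + 4·39 + 220) = 0.877

0.877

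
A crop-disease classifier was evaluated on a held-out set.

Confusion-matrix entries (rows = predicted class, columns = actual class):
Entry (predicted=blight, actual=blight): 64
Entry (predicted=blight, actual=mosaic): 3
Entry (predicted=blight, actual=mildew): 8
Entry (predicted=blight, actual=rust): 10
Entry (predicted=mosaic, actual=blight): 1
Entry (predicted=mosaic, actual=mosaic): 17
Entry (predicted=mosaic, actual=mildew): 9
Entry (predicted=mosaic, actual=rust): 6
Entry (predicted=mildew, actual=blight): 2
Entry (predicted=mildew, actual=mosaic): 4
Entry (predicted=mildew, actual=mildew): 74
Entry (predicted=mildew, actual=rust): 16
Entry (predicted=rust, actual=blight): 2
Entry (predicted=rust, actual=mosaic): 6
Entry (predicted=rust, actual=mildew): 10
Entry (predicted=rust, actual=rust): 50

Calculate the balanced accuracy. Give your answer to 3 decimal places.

0.709

Balanced accuracy = mean of per-class recall.
  blight: recall = 64/69 = 0.9275
  mosaic: recall = 17/30 = 0.5667
  mildew: recall = 74/101 = 0.7327
  rust: recall = 50/82 = 0.6098
Mean = (0.9275 + 0.5667 + 0.7327 + 0.6098) / 4 = 0.709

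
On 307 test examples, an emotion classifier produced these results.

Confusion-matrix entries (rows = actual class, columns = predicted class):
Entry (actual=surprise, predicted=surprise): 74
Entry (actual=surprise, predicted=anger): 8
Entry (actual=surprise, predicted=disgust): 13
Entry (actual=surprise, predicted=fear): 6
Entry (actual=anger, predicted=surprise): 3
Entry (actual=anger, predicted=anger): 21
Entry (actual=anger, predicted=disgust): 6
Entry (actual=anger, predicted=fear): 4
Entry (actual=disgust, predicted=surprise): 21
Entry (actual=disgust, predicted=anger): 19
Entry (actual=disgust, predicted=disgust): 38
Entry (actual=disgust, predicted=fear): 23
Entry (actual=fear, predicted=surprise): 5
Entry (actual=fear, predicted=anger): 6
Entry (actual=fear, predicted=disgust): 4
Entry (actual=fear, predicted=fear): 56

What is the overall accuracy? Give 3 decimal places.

Accuracy = trace / total = (74+21+38+56=189) / 307 = 189/307 = 0.616

0.616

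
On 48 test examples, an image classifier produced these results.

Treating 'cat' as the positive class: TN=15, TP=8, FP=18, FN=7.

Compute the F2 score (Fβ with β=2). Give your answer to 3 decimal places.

0.465

Fβ = (1+β²)·TP / ((1+β²)·TP + β²·FN + FP), with β²=4
= 5·8 / (5·8 + 4·7 + 18) = 0.465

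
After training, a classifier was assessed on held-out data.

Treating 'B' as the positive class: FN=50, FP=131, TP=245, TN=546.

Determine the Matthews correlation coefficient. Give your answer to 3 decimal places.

MCC = (TP·TN − FP·FN) / √((TP+FP)(TP+FN)(TN+FP)(TN+FN))
Numerator = 245·546 − 131·50 = 127220
Denominator = √(376·295·677·596) = √44755332640 = 211554.5619
MCC = 127220 / 211554.5619 = 0.601

0.601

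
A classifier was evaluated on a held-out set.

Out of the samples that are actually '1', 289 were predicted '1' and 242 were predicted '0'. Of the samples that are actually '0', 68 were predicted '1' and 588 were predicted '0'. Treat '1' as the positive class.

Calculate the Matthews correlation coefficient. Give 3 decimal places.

0.478

MCC = (TP·TN − FP·FN) / √((TP+FP)(TP+FN)(TN+FP)(TN+FN))
Numerator = 289·588 − 68·242 = 153476
Denominator = √(357·531·656·830) = √103215440160 = 321271.5987
MCC = 153476 / 321271.5987 = 0.478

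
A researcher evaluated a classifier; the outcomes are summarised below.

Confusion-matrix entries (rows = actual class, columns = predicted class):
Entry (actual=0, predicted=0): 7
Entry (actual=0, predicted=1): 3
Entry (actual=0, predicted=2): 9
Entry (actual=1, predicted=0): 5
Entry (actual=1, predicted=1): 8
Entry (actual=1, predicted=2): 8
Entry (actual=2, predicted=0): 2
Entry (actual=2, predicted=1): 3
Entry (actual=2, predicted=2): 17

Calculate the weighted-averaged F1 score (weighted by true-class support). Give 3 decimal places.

Per-class F1 score (2·TP/(2·TP+FP+FN)):
  0: TP=7, FP=5+2=7, FN=3+9=12 → 14/33 = 0.4242
  1: TP=8, FP=3+3=6, FN=5+8=13 → 16/35 = 0.4571
  2: TP=17, FP=9+8=17, FN=2+3=5 → 34/56 = 0.6071
Weighted-F1 score = Σ (supportᵢ/N)·F1 scoreᵢ with N=62: (19/62)·0.4242 + (21/62)·0.4571 + (22/62)·0.6071 = 0.500

0.500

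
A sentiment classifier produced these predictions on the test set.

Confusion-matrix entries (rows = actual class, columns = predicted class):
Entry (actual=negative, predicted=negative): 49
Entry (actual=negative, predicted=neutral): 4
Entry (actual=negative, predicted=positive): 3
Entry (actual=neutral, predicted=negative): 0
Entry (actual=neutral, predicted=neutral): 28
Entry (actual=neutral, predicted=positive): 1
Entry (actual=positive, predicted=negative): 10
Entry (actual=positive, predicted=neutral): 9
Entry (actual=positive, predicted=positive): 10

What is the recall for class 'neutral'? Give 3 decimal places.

0.966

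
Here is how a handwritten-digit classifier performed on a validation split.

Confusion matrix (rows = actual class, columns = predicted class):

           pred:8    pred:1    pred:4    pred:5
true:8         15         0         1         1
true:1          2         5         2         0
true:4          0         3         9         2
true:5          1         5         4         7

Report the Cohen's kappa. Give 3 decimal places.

0.508

Observed agreement pₒ = trace/N = 36/57 = 0.6316
Expected agreement pₑ = Σ (rowᵢ·colᵢ)/N² = (17·18 + 9·13 + 14·16 + 17·10)/57² = 0.2515
κ = (pₒ − pₑ)/(1 − pₑ) = (0.6316 − 0.2515)/(1 − 0.2515) = 0.508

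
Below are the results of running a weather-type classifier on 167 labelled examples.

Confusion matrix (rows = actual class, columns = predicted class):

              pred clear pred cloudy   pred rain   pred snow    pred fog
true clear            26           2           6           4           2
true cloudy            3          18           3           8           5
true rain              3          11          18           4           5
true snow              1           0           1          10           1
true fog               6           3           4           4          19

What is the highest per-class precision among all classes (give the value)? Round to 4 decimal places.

Per-class precision (TP/(TP+FP)):
  clear: TP=26, FP=3+3+1+6=13 → 26/39 = 0.66667
  cloudy: TP=18, FP=2+11+0+3=16 → 18/34 = 0.52941
  rain: TP=18, FP=6+3+1+4=14 → 18/32 = 0.56250
  snow: TP=10, FP=4+8+4+4=20 → 10/30 = 0.33333
  fog: TP=19, FP=2+5+5+1=13 → 19/32 = 0.59375
Highest is class 'clear' with precision = 0.6667.

0.6667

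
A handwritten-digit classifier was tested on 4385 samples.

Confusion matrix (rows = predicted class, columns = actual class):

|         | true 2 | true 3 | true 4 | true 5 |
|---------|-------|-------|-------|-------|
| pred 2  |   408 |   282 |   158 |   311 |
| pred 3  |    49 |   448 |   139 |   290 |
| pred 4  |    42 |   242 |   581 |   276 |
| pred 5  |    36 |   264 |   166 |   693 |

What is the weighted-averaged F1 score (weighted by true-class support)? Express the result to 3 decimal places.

Per-class F1 score (2·TP/(2·TP+FP+FN)):
  2: TP=408, FP=282+158+311=751, FN=49+42+36=127 → 816/1694 = 0.4817
  3: TP=448, FP=49+139+290=478, FN=282+242+264=788 → 896/2162 = 0.4144
  4: TP=581, FP=42+242+276=560, FN=158+139+166=463 → 1162/2185 = 0.5318
  5: TP=693, FP=36+264+166=466, FN=311+290+276=877 → 1386/2729 = 0.5079
Weighted-F1 score = Σ (supportᵢ/N)·F1 scoreᵢ with N=4385: (535/4385)·0.4817 + (1236/4385)·0.4144 + (1044/4385)·0.5318 + (1570/4385)·0.5079 = 0.484

0.484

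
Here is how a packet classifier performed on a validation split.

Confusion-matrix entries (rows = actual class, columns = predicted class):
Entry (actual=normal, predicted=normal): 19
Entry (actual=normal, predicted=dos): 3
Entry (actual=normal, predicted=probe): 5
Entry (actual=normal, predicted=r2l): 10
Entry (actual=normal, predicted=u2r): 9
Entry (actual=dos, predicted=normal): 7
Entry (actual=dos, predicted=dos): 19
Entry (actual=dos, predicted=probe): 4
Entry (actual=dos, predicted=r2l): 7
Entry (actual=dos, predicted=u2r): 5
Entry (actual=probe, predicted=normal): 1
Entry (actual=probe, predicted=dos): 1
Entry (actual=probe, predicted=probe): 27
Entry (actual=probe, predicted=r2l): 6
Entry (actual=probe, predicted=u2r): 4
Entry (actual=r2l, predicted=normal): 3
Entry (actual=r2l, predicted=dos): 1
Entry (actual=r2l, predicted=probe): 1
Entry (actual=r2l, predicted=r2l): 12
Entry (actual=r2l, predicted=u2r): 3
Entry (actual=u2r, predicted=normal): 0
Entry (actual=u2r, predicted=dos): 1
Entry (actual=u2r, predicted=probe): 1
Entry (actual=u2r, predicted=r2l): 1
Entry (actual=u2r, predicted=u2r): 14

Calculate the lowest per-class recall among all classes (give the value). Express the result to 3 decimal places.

Per-class recall (TP/(TP+FN)):
  normal: TP=19, FN=3+5+10+9=27 → 19/46 = 0.4130
  dos: TP=19, FN=7+4+7+5=23 → 19/42 = 0.4524
  probe: TP=27, FN=1+1+6+4=12 → 27/39 = 0.6923
  r2l: TP=12, FN=3+1+1+3=8 → 12/20 = 0.6000
  u2r: TP=14, FN=0+1+1+1=3 → 14/17 = 0.8235
Lowest is class 'normal' with recall = 0.413.

0.413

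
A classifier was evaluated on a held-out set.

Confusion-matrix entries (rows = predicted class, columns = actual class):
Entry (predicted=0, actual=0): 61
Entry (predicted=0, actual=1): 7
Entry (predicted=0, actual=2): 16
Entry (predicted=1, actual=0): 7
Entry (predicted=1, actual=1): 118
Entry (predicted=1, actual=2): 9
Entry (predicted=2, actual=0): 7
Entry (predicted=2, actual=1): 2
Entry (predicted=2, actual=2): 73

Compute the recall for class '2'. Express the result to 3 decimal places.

0.745

recall = TP/(TP+FN).
2: TP=73, FN=16+9=25 → 73/98 = 0.7449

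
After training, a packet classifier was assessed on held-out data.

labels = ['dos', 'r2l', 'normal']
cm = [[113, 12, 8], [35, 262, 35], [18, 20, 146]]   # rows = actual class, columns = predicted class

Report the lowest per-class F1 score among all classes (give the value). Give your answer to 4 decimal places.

Per-class F1 score (2·TP/(2·TP+FP+FN)):
  dos: TP=113, FP=35+18=53, FN=12+8=20 → 226/299 = 0.75585
  r2l: TP=262, FP=12+20=32, FN=35+35=70 → 524/626 = 0.83706
  normal: TP=146, FP=8+35=43, FN=18+20=38 → 292/373 = 0.78284
Lowest is class 'dos' with F1 score = 0.7559.

0.7559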